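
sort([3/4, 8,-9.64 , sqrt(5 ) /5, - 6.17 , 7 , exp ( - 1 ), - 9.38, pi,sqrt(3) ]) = [ - 9.64,-9.38 , - 6.17, exp(-1 ), sqrt(5 )/5,3/4,sqrt( 3), pi, 7, 8]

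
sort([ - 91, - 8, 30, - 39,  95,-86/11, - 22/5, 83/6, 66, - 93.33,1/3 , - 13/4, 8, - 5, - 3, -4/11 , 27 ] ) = [ - 93.33, - 91, - 39, - 8, - 86/11,  -  5, - 22/5, -13/4, - 3,- 4/11,1/3 , 8,  83/6, 27, 30,66,95]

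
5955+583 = 6538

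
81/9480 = 27/3160 = 0.01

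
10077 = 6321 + 3756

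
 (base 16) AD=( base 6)445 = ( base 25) 6n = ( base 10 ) 173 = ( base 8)255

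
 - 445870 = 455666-901536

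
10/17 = 10/17 = 0.59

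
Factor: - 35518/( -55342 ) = 43^1*67^( - 1) = 43/67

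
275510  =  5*55102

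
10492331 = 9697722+794609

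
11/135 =11/135 = 0.08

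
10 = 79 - 69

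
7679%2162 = 1193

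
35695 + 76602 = 112297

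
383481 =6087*63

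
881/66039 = 881/66039  =  0.01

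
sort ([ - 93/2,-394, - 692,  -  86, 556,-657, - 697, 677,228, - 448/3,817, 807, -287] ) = [ - 697,-692, - 657 , -394, - 287 , - 448/3,  -  86,- 93/2,228, 556, 677, 807, 817]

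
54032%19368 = 15296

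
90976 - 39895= 51081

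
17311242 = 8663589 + 8647653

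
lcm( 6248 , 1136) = 12496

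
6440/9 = 6440/9 = 715.56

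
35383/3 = 11794 + 1/3 = 11794.33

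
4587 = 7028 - 2441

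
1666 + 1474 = 3140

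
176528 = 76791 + 99737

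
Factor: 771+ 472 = 11^1*113^1 = 1243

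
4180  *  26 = 108680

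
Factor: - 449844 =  - 2^2*3^1*19^1*1973^1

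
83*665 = 55195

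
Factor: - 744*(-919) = 2^3*3^1*31^1*919^1 = 683736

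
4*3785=15140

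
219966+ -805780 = - 585814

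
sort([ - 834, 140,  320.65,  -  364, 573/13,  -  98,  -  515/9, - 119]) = [-834, - 364,  -  119,-98,-515/9, 573/13, 140,320.65]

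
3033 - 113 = 2920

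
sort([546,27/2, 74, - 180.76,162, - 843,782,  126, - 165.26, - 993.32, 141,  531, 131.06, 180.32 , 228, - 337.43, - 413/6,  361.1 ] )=[ - 993.32, - 843, -337.43, - 180.76  , - 165.26,-413/6,27/2, 74, 126, 131.06,141, 162, 180.32, 228,361.1, 531,546,782]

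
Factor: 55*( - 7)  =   - 5^1 * 7^1*11^1 = - 385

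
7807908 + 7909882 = 15717790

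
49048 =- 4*( - 12262)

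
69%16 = 5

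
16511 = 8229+8282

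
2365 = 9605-7240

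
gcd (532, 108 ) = 4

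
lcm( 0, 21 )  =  0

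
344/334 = 1 + 5/167 = 1.03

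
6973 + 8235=15208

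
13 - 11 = 2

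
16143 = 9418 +6725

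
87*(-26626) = -2316462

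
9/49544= 9/49544 = 0.00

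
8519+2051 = 10570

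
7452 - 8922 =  - 1470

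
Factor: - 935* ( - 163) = 152405 = 5^1*11^1 * 17^1 * 163^1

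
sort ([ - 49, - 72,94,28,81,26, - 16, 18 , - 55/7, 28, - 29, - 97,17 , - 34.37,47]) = [ - 97, - 72, - 49, - 34.37, - 29,-16, - 55/7,17,18,26,28,28,47, 81, 94 ] 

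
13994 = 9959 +4035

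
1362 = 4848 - 3486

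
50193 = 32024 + 18169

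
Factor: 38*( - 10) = - 380 = -2^2 *5^1*19^1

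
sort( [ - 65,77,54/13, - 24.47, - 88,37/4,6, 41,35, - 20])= [ - 88,  -  65,- 24.47,-20,54/13, 6, 37/4,35,41, 77 ]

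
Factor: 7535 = 5^1 * 11^1*137^1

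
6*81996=491976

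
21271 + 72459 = 93730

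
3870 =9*430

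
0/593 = 0 = 0.00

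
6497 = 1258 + 5239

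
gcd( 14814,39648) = 6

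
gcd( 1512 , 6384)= 168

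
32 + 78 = 110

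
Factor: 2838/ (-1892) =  - 2^( - 1)*3^1=-3/2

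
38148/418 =91+5/19=91.26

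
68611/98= 700 + 11/98 = 700.11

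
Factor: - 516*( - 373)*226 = 2^3* 3^1*43^1 *113^1*373^1= 43497768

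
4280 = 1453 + 2827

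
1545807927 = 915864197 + 629943730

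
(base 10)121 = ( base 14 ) 89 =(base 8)171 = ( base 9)144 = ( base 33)3M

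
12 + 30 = 42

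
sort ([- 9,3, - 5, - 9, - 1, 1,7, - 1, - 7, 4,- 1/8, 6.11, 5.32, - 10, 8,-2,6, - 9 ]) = [ - 10 , - 9, - 9,-9, - 7, - 5,-2 ,  -  1,-1, - 1/8, 1,3, 4, 5.32, 6, 6.11, 7, 8]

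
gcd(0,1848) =1848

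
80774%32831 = 15112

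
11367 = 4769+6598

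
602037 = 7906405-7304368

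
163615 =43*3805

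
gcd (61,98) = 1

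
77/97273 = 7/8843 = 0.00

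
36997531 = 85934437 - 48936906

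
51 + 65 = 116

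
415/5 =83 = 83.00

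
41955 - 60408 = - 18453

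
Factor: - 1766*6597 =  - 2^1*3^2*733^1*883^1 = -  11650302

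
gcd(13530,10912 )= 22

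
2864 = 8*358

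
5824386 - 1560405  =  4263981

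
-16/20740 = -1 + 5181/5185 = - 0.00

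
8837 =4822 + 4015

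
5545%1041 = 340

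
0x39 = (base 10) 57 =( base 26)25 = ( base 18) 33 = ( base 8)71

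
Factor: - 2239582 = -2^1*227^1*4933^1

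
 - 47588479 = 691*( - 68869)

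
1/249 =1/249 = 0.00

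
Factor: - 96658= - 2^1*31^1* 1559^1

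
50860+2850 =53710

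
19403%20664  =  19403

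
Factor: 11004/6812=21/13 = 3^1 * 7^1 * 13^(  -  1)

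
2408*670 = 1613360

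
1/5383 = 1/5383 = 0.00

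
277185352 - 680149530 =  - 402964178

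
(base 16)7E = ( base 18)70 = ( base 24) 56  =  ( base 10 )126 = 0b1111110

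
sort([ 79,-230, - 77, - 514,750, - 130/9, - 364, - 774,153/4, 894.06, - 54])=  [ - 774, - 514,  -  364 ,-230, - 77, - 54, - 130/9, 153/4 , 79, 750, 894.06 ]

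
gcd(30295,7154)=73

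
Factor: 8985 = 3^1 *5^1*599^1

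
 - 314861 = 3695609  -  4010470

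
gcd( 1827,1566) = 261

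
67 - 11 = 56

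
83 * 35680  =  2961440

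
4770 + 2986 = 7756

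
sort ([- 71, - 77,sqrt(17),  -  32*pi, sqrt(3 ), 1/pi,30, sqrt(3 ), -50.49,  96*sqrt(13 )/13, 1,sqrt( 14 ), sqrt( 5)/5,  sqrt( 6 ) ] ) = [ - 32*pi, - 77, - 71, - 50.49 , 1/pi,sqrt(5 )/5,1, sqrt( 3 ),sqrt( 3) , sqrt( 6) , sqrt( 14 ),sqrt( 17 ),96*sqrt( 13)/13 , 30]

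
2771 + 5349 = 8120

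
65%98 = 65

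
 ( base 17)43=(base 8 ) 107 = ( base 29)2D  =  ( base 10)71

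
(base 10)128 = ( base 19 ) 6E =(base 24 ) 58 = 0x80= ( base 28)4G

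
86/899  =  86/899 = 0.10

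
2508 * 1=2508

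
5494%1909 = 1676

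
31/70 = 31/70 = 0.44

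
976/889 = 976/889 = 1.10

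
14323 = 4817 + 9506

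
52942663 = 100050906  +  -47108243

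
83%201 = 83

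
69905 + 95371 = 165276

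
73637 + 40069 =113706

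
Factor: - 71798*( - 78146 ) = 5610726508=2^2*41^1*953^1*35899^1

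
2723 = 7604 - 4881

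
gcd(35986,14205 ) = 947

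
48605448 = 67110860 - 18505412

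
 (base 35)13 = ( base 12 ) 32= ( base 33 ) 15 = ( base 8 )46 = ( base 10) 38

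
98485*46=4530310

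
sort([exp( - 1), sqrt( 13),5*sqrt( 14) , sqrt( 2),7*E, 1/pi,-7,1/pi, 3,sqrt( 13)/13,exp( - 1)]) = [  -  7 , sqrt(13)/13,1/pi,1/pi, exp( - 1) , exp ( - 1), sqrt ( 2),3, sqrt (13 ),5*sqrt (14 ),7*E ] 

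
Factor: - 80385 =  - 3^1* 5^1*23^1*233^1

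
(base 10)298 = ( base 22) DC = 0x12A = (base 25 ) BN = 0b100101010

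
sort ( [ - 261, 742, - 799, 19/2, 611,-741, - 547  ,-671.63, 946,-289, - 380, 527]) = [-799, -741, - 671.63 ,  -  547, - 380, - 289, - 261,  19/2, 527,611, 742, 946]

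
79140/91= 79140/91 = 869.67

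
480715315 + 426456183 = 907171498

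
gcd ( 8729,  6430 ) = 1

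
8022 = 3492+4530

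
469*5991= 2809779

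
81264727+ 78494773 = 159759500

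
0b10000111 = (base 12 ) B3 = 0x87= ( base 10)135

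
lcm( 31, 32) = 992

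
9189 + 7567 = 16756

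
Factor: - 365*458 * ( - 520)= 86928400 =2^4*5^2 *13^1 * 73^1 * 229^1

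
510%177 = 156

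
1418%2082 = 1418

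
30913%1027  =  103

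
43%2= 1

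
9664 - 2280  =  7384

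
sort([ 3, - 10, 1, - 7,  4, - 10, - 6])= [  -  10, - 10,-7, - 6,1, 3 , 4] 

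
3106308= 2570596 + 535712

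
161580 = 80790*2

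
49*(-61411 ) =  -3009139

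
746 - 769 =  -23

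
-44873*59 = -2647507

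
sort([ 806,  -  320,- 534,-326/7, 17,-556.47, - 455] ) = [-556.47, - 534,-455,-320, - 326/7, 17,806 ] 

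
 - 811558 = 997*(-814)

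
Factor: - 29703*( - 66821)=3^1*9901^1*66821^1 = 1984784163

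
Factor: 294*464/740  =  2^3*3^1*5^( - 1 )*7^2*29^1*37^(-1 ) = 34104/185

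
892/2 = 446 = 446.00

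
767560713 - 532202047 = 235358666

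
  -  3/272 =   -  1 + 269/272 = - 0.01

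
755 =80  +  675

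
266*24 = 6384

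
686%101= 80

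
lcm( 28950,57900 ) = 57900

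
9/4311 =1/479 = 0.00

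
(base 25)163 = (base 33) nj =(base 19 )22i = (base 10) 778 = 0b1100001010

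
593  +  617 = 1210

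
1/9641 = 1/9641 = 0.00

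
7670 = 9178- 1508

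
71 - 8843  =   - 8772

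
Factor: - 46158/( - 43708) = 2^ ( - 1 ) * 3^1  *  157^1*223^(-1) = 471/446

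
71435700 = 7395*9660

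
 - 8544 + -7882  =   - 16426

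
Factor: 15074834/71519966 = 7^( - 1 )*197^1*38261^1*5108569^( - 1 ) = 7537417/35759983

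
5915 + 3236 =9151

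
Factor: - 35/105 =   -  1/3=-  3^( - 1 ) 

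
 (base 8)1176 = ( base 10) 638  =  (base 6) 2542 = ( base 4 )21332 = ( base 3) 212122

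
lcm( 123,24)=984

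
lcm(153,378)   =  6426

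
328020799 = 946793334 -618772535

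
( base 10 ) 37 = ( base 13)2b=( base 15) 27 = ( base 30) 17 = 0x25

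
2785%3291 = 2785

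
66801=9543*7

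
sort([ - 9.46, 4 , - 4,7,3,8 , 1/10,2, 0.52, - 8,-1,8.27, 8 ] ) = [ - 9.46, - 8  ,  -  4, - 1, 1/10, 0.52,  2,3, 4,7,8, 8,8.27 ] 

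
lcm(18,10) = 90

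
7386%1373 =521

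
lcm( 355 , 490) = 34790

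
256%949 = 256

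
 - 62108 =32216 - 94324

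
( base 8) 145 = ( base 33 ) 32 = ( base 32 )35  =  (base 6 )245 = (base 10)101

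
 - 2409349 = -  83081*29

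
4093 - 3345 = 748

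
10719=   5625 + 5094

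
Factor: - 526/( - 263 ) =2 = 2^1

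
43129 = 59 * 731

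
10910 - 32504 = -21594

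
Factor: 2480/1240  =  2^1 = 2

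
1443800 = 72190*20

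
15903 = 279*57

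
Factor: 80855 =5^1*103^1*157^1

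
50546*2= 101092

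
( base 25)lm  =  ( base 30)I7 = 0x223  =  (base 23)10I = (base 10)547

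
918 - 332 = 586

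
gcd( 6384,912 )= 912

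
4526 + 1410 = 5936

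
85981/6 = 85981/6 = 14330.17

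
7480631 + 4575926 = 12056557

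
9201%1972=1313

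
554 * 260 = 144040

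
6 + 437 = 443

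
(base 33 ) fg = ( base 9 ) 627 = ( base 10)511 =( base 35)EL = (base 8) 777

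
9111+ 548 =9659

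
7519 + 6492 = 14011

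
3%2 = 1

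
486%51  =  27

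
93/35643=31/11881 = 0.00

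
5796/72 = 80+1/2 = 80.50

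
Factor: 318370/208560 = 2^(-3)*3^( - 1 ) * 11^ (-1 )*13^1*31^1 = 403/264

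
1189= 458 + 731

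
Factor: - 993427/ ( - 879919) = 83^1*11969^1 * 879919^( - 1)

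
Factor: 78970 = 2^1*5^1*53^1*149^1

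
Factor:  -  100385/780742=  - 2^ ( - 1)*5^1*1181^1*22963^( - 1) = -5905/45926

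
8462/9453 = 8462/9453  =  0.90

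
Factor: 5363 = 31^1*173^1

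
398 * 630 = 250740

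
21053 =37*569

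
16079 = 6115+9964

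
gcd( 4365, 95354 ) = 1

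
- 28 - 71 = -99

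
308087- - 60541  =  368628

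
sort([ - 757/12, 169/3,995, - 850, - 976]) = [ - 976,-850, - 757/12,169/3,995]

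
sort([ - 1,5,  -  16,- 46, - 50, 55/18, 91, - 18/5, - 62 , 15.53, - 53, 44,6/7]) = [ - 62, - 53, - 50, - 46, - 16, - 18/5, -1,6/7, 55/18, 5, 15.53,44,91]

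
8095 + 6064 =14159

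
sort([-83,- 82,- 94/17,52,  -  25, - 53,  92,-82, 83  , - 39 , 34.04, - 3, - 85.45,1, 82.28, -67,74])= [ - 85.45, - 83, - 82  , - 82 , -67, - 53,-39, - 25, -94/17, - 3,1 , 34.04,52,74,82.28, 83,92]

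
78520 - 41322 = 37198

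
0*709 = 0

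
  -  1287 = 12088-13375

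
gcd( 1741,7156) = 1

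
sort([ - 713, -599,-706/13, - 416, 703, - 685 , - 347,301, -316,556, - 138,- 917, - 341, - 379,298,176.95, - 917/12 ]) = [ - 917, - 713, - 685, - 599,-416, - 379,-347, - 341, - 316, - 138, - 917/12, -706/13,176.95,298, 301, 556, 703]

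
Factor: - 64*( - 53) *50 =2^7*5^2*53^1 = 169600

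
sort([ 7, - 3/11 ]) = [ - 3/11,7]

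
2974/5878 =1487/2939 = 0.51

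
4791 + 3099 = 7890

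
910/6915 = 182/1383= 0.13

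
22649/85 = 266 + 39/85  =  266.46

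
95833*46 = 4408318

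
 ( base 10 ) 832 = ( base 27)13m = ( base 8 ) 1500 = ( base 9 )1124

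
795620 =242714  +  552906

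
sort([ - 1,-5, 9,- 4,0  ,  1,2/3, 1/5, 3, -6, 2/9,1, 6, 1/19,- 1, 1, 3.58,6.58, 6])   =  [  -  6,- 5,-4, - 1,-1,0, 1/19,  1/5, 2/9, 2/3,  1, 1,1, 3, 3.58,  6,  6, 6.58, 9 ] 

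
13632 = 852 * 16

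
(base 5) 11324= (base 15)3ae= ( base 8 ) 1507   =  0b1101000111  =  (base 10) 839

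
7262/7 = 1037+3/7 = 1037.43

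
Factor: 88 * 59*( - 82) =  - 2^4*11^1 * 41^1*59^1 = - 425744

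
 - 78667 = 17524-96191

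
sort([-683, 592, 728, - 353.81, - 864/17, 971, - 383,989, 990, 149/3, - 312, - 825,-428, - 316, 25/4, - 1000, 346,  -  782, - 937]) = [ - 1000, - 937, - 825, - 782,-683, - 428 , - 383,  -  353.81, - 316, - 312,-864/17,25/4, 149/3,346, 592, 728, 971,  989,990]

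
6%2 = 0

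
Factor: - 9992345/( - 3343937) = 5^1*11^1 * 17^1*227^( - 1) * 10687^1 *14731^ ( -1 )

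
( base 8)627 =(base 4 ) 12113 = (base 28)EF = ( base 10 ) 407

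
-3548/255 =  - 14 + 22/255 = -13.91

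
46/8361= 46/8361 = 0.01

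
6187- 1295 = 4892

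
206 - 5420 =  - 5214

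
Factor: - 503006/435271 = -854/739 = - 2^1*7^1 * 61^1*739^( - 1)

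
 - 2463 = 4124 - 6587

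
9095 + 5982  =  15077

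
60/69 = 20/23=0.87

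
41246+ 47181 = 88427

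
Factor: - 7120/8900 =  - 4/5=- 2^2*5^ (-1) 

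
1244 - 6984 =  - 5740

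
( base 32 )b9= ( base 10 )361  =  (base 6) 1401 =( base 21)h4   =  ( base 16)169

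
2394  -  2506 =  - 112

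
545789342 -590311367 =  - 44522025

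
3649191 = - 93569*( - 39 )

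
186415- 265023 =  - 78608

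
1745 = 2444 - 699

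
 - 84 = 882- 966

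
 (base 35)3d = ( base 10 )118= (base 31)3P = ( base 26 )4e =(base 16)76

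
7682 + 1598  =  9280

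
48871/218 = 224 + 39/218 = 224.18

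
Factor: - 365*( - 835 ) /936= 304775/936 = 2^( - 3 )*3^( - 2)*5^2*13^(  -  1)* 73^1*167^1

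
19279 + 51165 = 70444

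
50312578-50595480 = - 282902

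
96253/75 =96253/75 =1283.37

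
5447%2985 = 2462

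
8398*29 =243542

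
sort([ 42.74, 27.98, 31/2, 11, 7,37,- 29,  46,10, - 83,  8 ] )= [ - 83, - 29, 7, 8, 10, 11, 31/2, 27.98 , 37, 42.74, 46]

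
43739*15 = 656085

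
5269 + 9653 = 14922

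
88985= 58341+30644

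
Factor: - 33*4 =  - 132 = - 2^2*3^1*11^1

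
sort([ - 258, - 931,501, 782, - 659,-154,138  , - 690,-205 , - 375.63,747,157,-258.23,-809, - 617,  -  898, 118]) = [ - 931, - 898,-809, - 690, -659, - 617 ,- 375.63, - 258.23,-258,  -  205,-154,118,138, 157,501, 747,  782 ]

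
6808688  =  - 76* ( - 89588)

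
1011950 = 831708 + 180242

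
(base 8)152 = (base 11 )97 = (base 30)3g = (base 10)106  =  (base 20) 56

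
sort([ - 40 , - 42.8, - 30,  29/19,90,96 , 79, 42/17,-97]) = [ - 97,- 42.8  , - 40, - 30,29/19 , 42/17,79,90, 96]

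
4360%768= 520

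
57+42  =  99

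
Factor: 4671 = 3^3 * 173^1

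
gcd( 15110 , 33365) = 5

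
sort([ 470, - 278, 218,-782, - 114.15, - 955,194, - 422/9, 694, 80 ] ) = [ - 955 , - 782, - 278,-114.15, - 422/9,  80,194,218,470,694 ]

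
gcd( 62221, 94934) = 1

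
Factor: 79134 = 2^1*3^1*11^2*109^1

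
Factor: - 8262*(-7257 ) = 59957334 = 2^1*3^6*17^1*41^1*59^1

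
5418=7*774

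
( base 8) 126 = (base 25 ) 3b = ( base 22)3k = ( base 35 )2G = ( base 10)86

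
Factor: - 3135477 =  - 3^1*457^1 * 2287^1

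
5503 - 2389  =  3114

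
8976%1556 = 1196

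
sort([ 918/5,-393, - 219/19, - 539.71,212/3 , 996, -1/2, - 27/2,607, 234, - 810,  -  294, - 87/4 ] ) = [ - 810, - 539.71,  -  393, - 294, - 87/4 , -27/2, -219/19, -1/2, 212/3, 918/5, 234, 607, 996]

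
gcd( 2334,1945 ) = 389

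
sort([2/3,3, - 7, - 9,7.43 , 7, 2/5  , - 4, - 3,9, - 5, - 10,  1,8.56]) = [ - 10,  -  9,-7,  -  5, - 4, - 3,2/5,2/3, 1,3, 7,  7.43,8.56,9]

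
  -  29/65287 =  - 1 + 65258/65287 = - 0.00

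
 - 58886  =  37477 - 96363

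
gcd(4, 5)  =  1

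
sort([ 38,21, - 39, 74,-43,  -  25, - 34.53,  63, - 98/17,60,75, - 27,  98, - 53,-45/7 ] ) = [ - 53, - 43, - 39,  -  34.53, - 27,  -  25,-45/7, - 98/17, 21,38,60,63, 74, 75,98]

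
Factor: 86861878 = 2^1*541^1*80279^1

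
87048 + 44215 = 131263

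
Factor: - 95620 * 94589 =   -  2^2 * 5^1*7^1*11^1*683^1*8599^1 = - 9044600180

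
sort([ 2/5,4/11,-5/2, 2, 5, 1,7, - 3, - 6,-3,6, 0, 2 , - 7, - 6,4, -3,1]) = [ - 7,- 6,  -  6, - 3, - 3, -3, - 5/2,  0, 4/11 , 2/5, 1,1,2 , 2 , 4,5,6,7] 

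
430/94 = 4 + 27/47 = 4.57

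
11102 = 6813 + 4289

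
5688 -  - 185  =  5873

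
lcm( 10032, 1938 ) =170544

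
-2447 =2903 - 5350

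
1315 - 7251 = -5936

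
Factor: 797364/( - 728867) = -2^2*3^4 *23^1*107^1*728867^(-1)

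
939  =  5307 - 4368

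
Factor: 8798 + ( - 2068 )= 2^1*5^1*673^1 = 6730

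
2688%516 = 108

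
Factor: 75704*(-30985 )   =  - 2345688440=-2^3* 5^1 * 6197^1*9463^1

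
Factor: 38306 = 2^1*107^1*179^1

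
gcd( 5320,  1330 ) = 1330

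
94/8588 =47/4294 = 0.01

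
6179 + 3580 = 9759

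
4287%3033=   1254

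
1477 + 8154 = 9631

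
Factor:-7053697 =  - 7^2*143953^1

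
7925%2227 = 1244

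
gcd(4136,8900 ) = 4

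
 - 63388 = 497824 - 561212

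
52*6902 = 358904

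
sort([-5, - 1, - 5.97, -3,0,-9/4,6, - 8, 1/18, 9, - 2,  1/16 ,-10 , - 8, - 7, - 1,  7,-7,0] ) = [ - 10, - 8, - 8 , - 7,  -  7, - 5.97, -5, - 3, - 9/4, - 2,-1 , - 1,0,0,  1/18, 1/16,6, 7,9 ]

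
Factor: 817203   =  3^1*211^1  *1291^1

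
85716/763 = 85716/763=   112.34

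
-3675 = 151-3826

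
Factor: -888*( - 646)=2^4*3^1*17^1*19^1*37^1 = 573648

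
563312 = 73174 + 490138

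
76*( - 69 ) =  - 5244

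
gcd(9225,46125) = 9225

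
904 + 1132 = 2036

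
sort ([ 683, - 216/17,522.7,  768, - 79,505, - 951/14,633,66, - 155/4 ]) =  [-79 ,  -  951/14, - 155/4, - 216/17,66,505 , 522.7, 633,683,  768]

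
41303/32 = 41303/32 = 1290.72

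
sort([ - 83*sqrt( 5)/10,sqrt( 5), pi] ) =[ - 83*sqrt (5 )/10, sqrt(5), pi] 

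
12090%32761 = 12090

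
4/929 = 4/929 = 0.00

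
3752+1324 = 5076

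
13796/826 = 6898/413 = 16.70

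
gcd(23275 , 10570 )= 35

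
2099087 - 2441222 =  - 342135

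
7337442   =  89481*82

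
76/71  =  1 + 5/71=1.07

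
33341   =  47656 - 14315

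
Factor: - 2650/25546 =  - 25/241=- 5^2*241^( - 1) 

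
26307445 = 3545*7421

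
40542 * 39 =1581138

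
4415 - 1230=3185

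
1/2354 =1/2354 = 0.00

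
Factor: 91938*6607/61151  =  607434366/61151 = 2^1*3^1*7^1*11^1*199^1*6607^1*61151^( - 1 ) 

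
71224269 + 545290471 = 616514740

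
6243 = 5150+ 1093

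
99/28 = 3+15/28 = 3.54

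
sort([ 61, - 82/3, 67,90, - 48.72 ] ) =[ - 48.72, - 82/3,61, 67,90]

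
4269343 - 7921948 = - 3652605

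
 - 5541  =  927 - 6468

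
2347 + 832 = 3179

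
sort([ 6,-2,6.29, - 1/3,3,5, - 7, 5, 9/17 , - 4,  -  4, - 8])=[ - 8, - 7,- 4,-4,-2, - 1/3, 9/17,3  ,  5, 5, 6,6.29] 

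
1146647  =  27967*41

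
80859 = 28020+52839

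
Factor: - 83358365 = -5^1*157^1*106189^1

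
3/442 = 3/442 = 0.01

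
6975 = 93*75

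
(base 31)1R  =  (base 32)1q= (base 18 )34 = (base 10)58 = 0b111010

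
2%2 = 0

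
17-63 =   -  46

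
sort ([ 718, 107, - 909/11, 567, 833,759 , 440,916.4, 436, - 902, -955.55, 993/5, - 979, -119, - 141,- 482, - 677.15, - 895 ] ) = [-979, - 955.55, - 902, - 895, -677.15, - 482, - 141, - 119, -909/11, 107,  993/5,436,440,  567,718, 759,  833, 916.4 ] 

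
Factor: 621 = 3^3 * 23^1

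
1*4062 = 4062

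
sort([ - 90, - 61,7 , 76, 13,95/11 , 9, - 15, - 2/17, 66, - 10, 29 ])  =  [ - 90, - 61,-15, - 10, - 2/17, 7, 95/11,9, 13,29, 66,76]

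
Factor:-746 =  - 2^1*373^1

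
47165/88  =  47165/88 = 535.97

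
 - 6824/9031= -6824/9031= - 0.76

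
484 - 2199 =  - 1715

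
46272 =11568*4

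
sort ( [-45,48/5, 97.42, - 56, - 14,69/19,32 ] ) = [ - 56, - 45,-14, 69/19, 48/5,32, 97.42] 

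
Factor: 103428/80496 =2^(-2)*13^1*17^1*43^( - 1 ) = 221/172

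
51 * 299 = 15249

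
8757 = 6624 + 2133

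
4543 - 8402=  - 3859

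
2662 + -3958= - 1296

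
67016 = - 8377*(  -  8)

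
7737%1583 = 1405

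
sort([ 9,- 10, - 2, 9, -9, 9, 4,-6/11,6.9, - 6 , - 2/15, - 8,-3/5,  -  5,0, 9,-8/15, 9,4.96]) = [ -10,  -  9, - 8,-6, - 5 , - 2,-3/5 ,-6/11,-8/15 , - 2/15, 0,4 , 4.96,6.9, 9, 9,9,  9, 9]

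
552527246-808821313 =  - 256294067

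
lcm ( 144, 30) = 720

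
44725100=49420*905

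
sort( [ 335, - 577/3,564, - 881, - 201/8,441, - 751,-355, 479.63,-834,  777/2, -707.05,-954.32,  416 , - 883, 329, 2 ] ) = [- 954.32, - 883 ,-881,  -  834, - 751 ,  -  707.05 , - 355, - 577/3, - 201/8,  2, 329, 335,777/2,416,441, 479.63 , 564 ]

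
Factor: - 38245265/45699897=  - 3^( - 1) * 5^1*641^1 * 11933^1 * 15233299^( - 1 )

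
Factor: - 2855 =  - 5^1*571^1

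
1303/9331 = 1303/9331 = 0.14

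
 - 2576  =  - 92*28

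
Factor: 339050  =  2^1*5^2*6781^1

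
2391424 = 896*2669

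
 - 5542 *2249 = -12463958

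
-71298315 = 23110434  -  94408749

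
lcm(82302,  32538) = 1399134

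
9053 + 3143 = 12196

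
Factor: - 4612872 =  -2^3  *3^1*11^1 * 101^1*173^1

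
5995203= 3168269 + 2826934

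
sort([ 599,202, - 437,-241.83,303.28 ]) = [ - 437, - 241.83, 202,  303.28, 599] 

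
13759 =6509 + 7250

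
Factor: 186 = 2^1*3^1*31^1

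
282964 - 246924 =36040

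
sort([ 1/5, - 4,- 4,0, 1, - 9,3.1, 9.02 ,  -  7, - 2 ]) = [- 9 , -7, -4, - 4,  -  2, 0, 1/5,  1,3.1,9.02] 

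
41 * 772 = 31652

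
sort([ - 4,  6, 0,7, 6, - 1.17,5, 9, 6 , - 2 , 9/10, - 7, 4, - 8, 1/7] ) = [ - 8, - 7 , - 4, - 2,-1.17,  0,  1/7,9/10, 4, 5,6, 6, 6, 7, 9 ]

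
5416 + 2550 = 7966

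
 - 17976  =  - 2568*7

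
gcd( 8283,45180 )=753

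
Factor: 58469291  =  58469291^1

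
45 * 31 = 1395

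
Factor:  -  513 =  - 3^3*19^1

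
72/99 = 8/11 =0.73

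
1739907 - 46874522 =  - 45134615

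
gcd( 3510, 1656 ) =18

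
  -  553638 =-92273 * 6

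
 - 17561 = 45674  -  63235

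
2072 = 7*296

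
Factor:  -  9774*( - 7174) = 2^2 *3^3*17^1*181^1*211^1 = 70118676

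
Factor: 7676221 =7^1*331^1 *3313^1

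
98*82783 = 8112734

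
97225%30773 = 4906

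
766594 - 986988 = -220394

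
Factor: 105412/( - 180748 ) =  - 19^2*619^ ( - 1 )=-361/619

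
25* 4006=100150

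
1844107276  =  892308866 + 951798410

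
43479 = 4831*9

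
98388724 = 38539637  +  59849087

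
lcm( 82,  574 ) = 574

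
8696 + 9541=18237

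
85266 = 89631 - 4365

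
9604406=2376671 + 7227735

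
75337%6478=4079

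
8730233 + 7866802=16597035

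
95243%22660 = 4603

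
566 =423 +143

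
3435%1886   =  1549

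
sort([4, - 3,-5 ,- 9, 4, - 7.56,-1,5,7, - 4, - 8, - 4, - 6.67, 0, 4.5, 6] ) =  [ - 9, - 8,-7.56, -6.67, - 5, - 4,-4, - 3, - 1, 0, 4,4,4.5,  5, 6,7 ] 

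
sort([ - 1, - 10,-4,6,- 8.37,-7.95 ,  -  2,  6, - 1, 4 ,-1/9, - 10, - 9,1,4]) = [-10 , - 10,  -  9, - 8.37 , - 7.95,  -  4, - 2, - 1 , - 1 , - 1/9,1,4 , 4 , 6 , 6]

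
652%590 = 62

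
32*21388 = 684416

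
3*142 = 426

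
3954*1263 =4993902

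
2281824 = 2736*834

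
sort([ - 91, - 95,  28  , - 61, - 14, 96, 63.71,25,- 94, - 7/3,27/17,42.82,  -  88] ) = [ - 95,  -  94 , - 91, - 88, - 61, - 14, - 7/3,  27/17, 25,28,  42.82 , 63.71, 96] 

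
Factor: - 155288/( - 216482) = 236/329 = 2^2*7^( - 1)* 47^( - 1)*59^1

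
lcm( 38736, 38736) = 38736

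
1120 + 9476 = 10596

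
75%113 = 75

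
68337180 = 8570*7974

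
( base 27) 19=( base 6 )100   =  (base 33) 13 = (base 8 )44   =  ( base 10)36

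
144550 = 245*590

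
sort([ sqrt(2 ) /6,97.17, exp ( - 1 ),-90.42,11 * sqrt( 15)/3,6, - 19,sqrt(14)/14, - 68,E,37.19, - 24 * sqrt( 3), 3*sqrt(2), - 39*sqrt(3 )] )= [  -  90.42,-68 , - 39*sqrt( 3), - 24*sqrt( 3 ), - 19,sqrt( 2 ) /6,  sqrt(14 )/14,exp(-1 ), E,3*sqrt(2 ),6,11*sqrt( 15)/3,37.19,97.17 ]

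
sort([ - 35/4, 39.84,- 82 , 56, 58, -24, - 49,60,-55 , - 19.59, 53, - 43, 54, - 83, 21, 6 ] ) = [ - 83, - 82, - 55, - 49,  -  43, - 24, - 19.59, - 35/4, 6,21,39.84, 53, 54, 56,58,60] 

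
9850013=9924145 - 74132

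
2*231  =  462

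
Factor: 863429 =7^2*67^1*263^1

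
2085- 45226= - 43141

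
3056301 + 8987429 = 12043730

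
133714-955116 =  - 821402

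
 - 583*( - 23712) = 13824096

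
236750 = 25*9470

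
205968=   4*51492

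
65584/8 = 8198 = 8198.00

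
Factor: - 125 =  - 5^3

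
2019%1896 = 123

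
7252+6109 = 13361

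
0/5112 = 0 = 0.00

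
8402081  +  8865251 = 17267332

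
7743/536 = 14 + 239/536=14.45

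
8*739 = 5912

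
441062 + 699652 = 1140714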